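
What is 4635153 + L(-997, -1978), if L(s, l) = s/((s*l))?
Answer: 9168332633/1978 ≈ 4.6352e+6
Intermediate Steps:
L(s, l) = 1/l (L(s, l) = s/((l*s)) = s*(1/(l*s)) = 1/l)
4635153 + L(-997, -1978) = 4635153 + 1/(-1978) = 4635153 - 1/1978 = 9168332633/1978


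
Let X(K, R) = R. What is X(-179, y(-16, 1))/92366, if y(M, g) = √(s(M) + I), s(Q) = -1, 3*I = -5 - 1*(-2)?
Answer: I*√2/92366 ≈ 1.5311e-5*I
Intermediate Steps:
I = -1 (I = (-5 - 1*(-2))/3 = (-5 + 2)/3 = (⅓)*(-3) = -1)
y(M, g) = I*√2 (y(M, g) = √(-1 - 1) = √(-2) = I*√2)
X(-179, y(-16, 1))/92366 = (I*√2)/92366 = (I*√2)*(1/92366) = I*√2/92366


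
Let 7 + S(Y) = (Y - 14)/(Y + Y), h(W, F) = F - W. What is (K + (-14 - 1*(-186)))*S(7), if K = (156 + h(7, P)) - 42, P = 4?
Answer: -4245/2 ≈ -2122.5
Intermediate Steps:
K = 111 (K = (156 + (4 - 1*7)) - 42 = (156 + (4 - 7)) - 42 = (156 - 3) - 42 = 153 - 42 = 111)
S(Y) = -7 + (-14 + Y)/(2*Y) (S(Y) = -7 + (Y - 14)/(Y + Y) = -7 + (-14 + Y)/((2*Y)) = -7 + (-14 + Y)*(1/(2*Y)) = -7 + (-14 + Y)/(2*Y))
(K + (-14 - 1*(-186)))*S(7) = (111 + (-14 - 1*(-186)))*(-13/2 - 7/7) = (111 + (-14 + 186))*(-13/2 - 7*⅐) = (111 + 172)*(-13/2 - 1) = 283*(-15/2) = -4245/2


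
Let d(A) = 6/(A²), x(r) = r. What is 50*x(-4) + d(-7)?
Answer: -9794/49 ≈ -199.88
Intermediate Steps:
d(A) = 6/A²
50*x(-4) + d(-7) = 50*(-4) + 6/(-7)² = -200 + 6*(1/49) = -200 + 6/49 = -9794/49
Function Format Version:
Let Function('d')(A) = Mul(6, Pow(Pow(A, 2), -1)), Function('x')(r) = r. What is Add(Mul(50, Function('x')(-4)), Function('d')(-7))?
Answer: Rational(-9794, 49) ≈ -199.88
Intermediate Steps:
Function('d')(A) = Mul(6, Pow(A, -2))
Add(Mul(50, Function('x')(-4)), Function('d')(-7)) = Add(Mul(50, -4), Mul(6, Pow(-7, -2))) = Add(-200, Mul(6, Rational(1, 49))) = Add(-200, Rational(6, 49)) = Rational(-9794, 49)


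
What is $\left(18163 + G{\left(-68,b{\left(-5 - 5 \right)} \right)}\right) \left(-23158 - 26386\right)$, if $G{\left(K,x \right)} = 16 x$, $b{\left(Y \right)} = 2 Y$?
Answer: $-884013592$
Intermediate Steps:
$\left(18163 + G{\left(-68,b{\left(-5 - 5 \right)} \right)}\right) \left(-23158 - 26386\right) = \left(18163 + 16 \cdot 2 \left(-5 - 5\right)\right) \left(-23158 - 26386\right) = \left(18163 + 16 \cdot 2 \left(-5 - 5\right)\right) \left(-49544\right) = \left(18163 + 16 \cdot 2 \left(-10\right)\right) \left(-49544\right) = \left(18163 + 16 \left(-20\right)\right) \left(-49544\right) = \left(18163 - 320\right) \left(-49544\right) = 17843 \left(-49544\right) = -884013592$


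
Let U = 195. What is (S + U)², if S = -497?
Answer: 91204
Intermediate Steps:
(S + U)² = (-497 + 195)² = (-302)² = 91204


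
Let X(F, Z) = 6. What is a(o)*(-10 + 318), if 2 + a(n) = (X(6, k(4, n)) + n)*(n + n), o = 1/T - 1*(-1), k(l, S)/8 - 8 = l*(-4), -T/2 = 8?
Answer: 108493/32 ≈ 3390.4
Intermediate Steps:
T = -16 (T = -2*8 = -16)
k(l, S) = 64 - 32*l (k(l, S) = 64 + 8*(l*(-4)) = 64 + 8*(-4*l) = 64 - 32*l)
o = 15/16 (o = 1/(-16) - 1*(-1) = -1/16 + 1 = 15/16 ≈ 0.93750)
a(n) = -2 + 2*n*(6 + n) (a(n) = -2 + (6 + n)*(n + n) = -2 + (6 + n)*(2*n) = -2 + 2*n*(6 + n))
a(o)*(-10 + 318) = (-2 + 2*(15/16)**2 + 12*(15/16))*(-10 + 318) = (-2 + 2*(225/256) + 45/4)*308 = (-2 + 225/128 + 45/4)*308 = (1409/128)*308 = 108493/32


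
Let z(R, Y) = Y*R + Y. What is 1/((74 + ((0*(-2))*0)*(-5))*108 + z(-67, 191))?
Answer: -1/4614 ≈ -0.00021673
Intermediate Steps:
z(R, Y) = Y + R*Y (z(R, Y) = R*Y + Y = Y + R*Y)
1/((74 + ((0*(-2))*0)*(-5))*108 + z(-67, 191)) = 1/((74 + ((0*(-2))*0)*(-5))*108 + 191*(1 - 67)) = 1/((74 + (0*0)*(-5))*108 + 191*(-66)) = 1/((74 + 0*(-5))*108 - 12606) = 1/((74 + 0)*108 - 12606) = 1/(74*108 - 12606) = 1/(7992 - 12606) = 1/(-4614) = -1/4614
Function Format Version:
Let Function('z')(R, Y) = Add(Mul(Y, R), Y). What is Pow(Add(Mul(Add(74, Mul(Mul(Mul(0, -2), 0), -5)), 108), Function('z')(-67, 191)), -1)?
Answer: Rational(-1, 4614) ≈ -0.00021673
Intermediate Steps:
Function('z')(R, Y) = Add(Y, Mul(R, Y)) (Function('z')(R, Y) = Add(Mul(R, Y), Y) = Add(Y, Mul(R, Y)))
Pow(Add(Mul(Add(74, Mul(Mul(Mul(0, -2), 0), -5)), 108), Function('z')(-67, 191)), -1) = Pow(Add(Mul(Add(74, Mul(Mul(Mul(0, -2), 0), -5)), 108), Mul(191, Add(1, -67))), -1) = Pow(Add(Mul(Add(74, Mul(Mul(0, 0), -5)), 108), Mul(191, -66)), -1) = Pow(Add(Mul(Add(74, Mul(0, -5)), 108), -12606), -1) = Pow(Add(Mul(Add(74, 0), 108), -12606), -1) = Pow(Add(Mul(74, 108), -12606), -1) = Pow(Add(7992, -12606), -1) = Pow(-4614, -1) = Rational(-1, 4614)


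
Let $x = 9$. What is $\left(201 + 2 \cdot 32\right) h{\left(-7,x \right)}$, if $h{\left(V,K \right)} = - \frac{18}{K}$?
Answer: $-530$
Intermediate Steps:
$\left(201 + 2 \cdot 32\right) h{\left(-7,x \right)} = \left(201 + 2 \cdot 32\right) \left(- \frac{18}{9}\right) = \left(201 + 64\right) \left(\left(-18\right) \frac{1}{9}\right) = 265 \left(-2\right) = -530$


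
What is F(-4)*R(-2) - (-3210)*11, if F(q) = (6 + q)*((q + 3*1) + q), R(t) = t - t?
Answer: 35310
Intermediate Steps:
R(t) = 0
F(q) = (3 + 2*q)*(6 + q) (F(q) = (6 + q)*((q + 3) + q) = (6 + q)*((3 + q) + q) = (6 + q)*(3 + 2*q) = (3 + 2*q)*(6 + q))
F(-4)*R(-2) - (-3210)*11 = (18 + 2*(-4)**2 + 15*(-4))*0 - (-3210)*11 = (18 + 2*16 - 60)*0 - 1*(-35310) = (18 + 32 - 60)*0 + 35310 = -10*0 + 35310 = 0 + 35310 = 35310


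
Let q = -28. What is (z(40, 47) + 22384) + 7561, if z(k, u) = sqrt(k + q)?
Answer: 29945 + 2*sqrt(3) ≈ 29948.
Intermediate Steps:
z(k, u) = sqrt(-28 + k) (z(k, u) = sqrt(k - 28) = sqrt(-28 + k))
(z(40, 47) + 22384) + 7561 = (sqrt(-28 + 40) + 22384) + 7561 = (sqrt(12) + 22384) + 7561 = (2*sqrt(3) + 22384) + 7561 = (22384 + 2*sqrt(3)) + 7561 = 29945 + 2*sqrt(3)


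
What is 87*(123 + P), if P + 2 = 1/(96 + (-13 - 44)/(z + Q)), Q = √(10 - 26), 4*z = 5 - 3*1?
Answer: 345167831/32786 - 2204*I/16393 ≈ 10528.0 - 0.13445*I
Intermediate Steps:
z = ½ (z = (5 - 3*1)/4 = (5 - 3)/4 = (¼)*2 = ½ ≈ 0.50000)
Q = 4*I (Q = √(-16) = 4*I ≈ 4.0*I)
P = -2 + 1/(96 - 228*(½ - 4*I)/65) (P = -2 + 1/(96 + (-13 - 44)/(½ + 4*I)) = -2 + 1/(96 - 228*(½ - 4*I)/65) ≈ -1.9896 - 0.0015454*I)
87*(123 + P) = 87*(123 + (-195695/98358 - 76*I/49179)) = 87*(11902339/98358 - 76*I/49179) = 345167831/32786 - 2204*I/16393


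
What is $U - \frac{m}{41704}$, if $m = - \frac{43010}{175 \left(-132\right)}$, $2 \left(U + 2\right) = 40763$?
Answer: $\frac{178480399889}{8757840} \approx 20380.0$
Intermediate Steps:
$U = \frac{40759}{2}$ ($U = -2 + \frac{1}{2} \cdot 40763 = -2 + \frac{40763}{2} = \frac{40759}{2} \approx 20380.0$)
$m = \frac{391}{210}$ ($m = - \frac{43010}{-23100} = \left(-43010\right) \left(- \frac{1}{23100}\right) = \frac{391}{210} \approx 1.8619$)
$U - \frac{m}{41704} = \frac{40759}{2} - \frac{391}{210 \cdot 41704} = \frac{40759}{2} - \frac{391}{210} \cdot \frac{1}{41704} = \frac{40759}{2} - \frac{391}{8757840} = \frac{178480399889}{8757840}$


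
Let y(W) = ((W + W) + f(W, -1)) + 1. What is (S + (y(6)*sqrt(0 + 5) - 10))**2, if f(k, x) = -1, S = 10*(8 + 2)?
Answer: 8820 + 2160*sqrt(5) ≈ 13650.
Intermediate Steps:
S = 100 (S = 10*10 = 100)
y(W) = 2*W (y(W) = ((W + W) - 1) + 1 = (2*W - 1) + 1 = (-1 + 2*W) + 1 = 2*W)
(S + (y(6)*sqrt(0 + 5) - 10))**2 = (100 + ((2*6)*sqrt(0 + 5) - 10))**2 = (100 + (12*sqrt(5) - 10))**2 = (100 + (-10 + 12*sqrt(5)))**2 = (90 + 12*sqrt(5))**2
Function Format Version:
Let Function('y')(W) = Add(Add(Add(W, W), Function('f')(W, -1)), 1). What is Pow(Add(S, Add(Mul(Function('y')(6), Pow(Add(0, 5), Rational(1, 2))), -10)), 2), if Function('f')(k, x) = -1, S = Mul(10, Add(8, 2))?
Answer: Add(8820, Mul(2160, Pow(5, Rational(1, 2)))) ≈ 13650.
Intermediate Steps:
S = 100 (S = Mul(10, 10) = 100)
Function('y')(W) = Mul(2, W) (Function('y')(W) = Add(Add(Add(W, W), -1), 1) = Add(Add(Mul(2, W), -1), 1) = Add(Add(-1, Mul(2, W)), 1) = Mul(2, W))
Pow(Add(S, Add(Mul(Function('y')(6), Pow(Add(0, 5), Rational(1, 2))), -10)), 2) = Pow(Add(100, Add(Mul(Mul(2, 6), Pow(Add(0, 5), Rational(1, 2))), -10)), 2) = Pow(Add(100, Add(Mul(12, Pow(5, Rational(1, 2))), -10)), 2) = Pow(Add(100, Add(-10, Mul(12, Pow(5, Rational(1, 2))))), 2) = Pow(Add(90, Mul(12, Pow(5, Rational(1, 2)))), 2)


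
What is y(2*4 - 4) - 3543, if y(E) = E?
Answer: -3539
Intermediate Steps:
y(2*4 - 4) - 3543 = (2*4 - 4) - 3543 = (8 - 4) - 3543 = 4 - 3543 = -3539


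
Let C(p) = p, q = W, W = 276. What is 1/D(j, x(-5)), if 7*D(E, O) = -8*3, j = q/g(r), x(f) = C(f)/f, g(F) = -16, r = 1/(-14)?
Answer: -7/24 ≈ -0.29167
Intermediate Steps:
q = 276
r = -1/14 ≈ -0.071429
x(f) = 1 (x(f) = f/f = 1)
j = -69/4 (j = 276/(-16) = 276*(-1/16) = -69/4 ≈ -17.250)
D(E, O) = -24/7 (D(E, O) = (-8*3)/7 = (⅐)*(-24) = -24/7)
1/D(j, x(-5)) = 1/(-24/7) = -7/24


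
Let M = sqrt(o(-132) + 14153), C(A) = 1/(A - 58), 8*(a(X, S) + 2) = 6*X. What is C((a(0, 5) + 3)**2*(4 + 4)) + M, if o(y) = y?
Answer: -1/50 + sqrt(14021) ≈ 118.39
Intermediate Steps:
a(X, S) = -2 + 3*X/4 (a(X, S) = -2 + (6*X)/8 = -2 + 3*X/4)
C(A) = 1/(-58 + A)
M = sqrt(14021) (M = sqrt(-132 + 14153) = sqrt(14021) ≈ 118.41)
C((a(0, 5) + 3)**2*(4 + 4)) + M = 1/(-58 + ((-2 + (3/4)*0) + 3)**2*(4 + 4)) + sqrt(14021) = 1/(-58 + ((-2 + 0) + 3)**2*8) + sqrt(14021) = 1/(-58 + (-2 + 3)**2*8) + sqrt(14021) = 1/(-58 + 1**2*8) + sqrt(14021) = 1/(-58 + 1*8) + sqrt(14021) = 1/(-58 + 8) + sqrt(14021) = 1/(-50) + sqrt(14021) = -1/50 + sqrt(14021)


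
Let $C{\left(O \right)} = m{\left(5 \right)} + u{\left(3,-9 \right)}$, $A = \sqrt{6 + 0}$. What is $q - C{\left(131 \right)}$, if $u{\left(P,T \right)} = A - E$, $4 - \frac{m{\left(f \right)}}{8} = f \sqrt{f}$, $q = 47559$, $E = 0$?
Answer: $47527 - \sqrt{6} + 40 \sqrt{5} \approx 47614.0$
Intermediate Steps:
$m{\left(f \right)} = 32 - 8 f^{\frac{3}{2}}$ ($m{\left(f \right)} = 32 - 8 f \sqrt{f} = 32 - 8 f^{\frac{3}{2}}$)
$A = \sqrt{6} \approx 2.4495$
$u{\left(P,T \right)} = \sqrt{6}$ ($u{\left(P,T \right)} = \sqrt{6} - 0 = \sqrt{6} + 0 = \sqrt{6}$)
$C{\left(O \right)} = 32 + \sqrt{6} - 40 \sqrt{5}$ ($C{\left(O \right)} = \left(32 - 8 \cdot 5^{\frac{3}{2}}\right) + \sqrt{6} = \left(32 - 8 \cdot 5 \sqrt{5}\right) + \sqrt{6} = \left(32 - 40 \sqrt{5}\right) + \sqrt{6} = 32 + \sqrt{6} - 40 \sqrt{5}$)
$q - C{\left(131 \right)} = 47559 - \left(32 + \sqrt{6} - 40 \sqrt{5}\right) = 47527 - \sqrt{6} + 40 \sqrt{5}$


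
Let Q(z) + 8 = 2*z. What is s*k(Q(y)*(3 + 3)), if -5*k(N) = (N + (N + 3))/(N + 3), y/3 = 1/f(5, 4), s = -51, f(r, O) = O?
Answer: 85/4 ≈ 21.250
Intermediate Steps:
y = ¾ (y = 3/4 = 3*(¼) = ¾ ≈ 0.75000)
Q(z) = -8 + 2*z
k(N) = -(3 + 2*N)/(5*(3 + N)) (k(N) = -(N + (N + 3))/(5*(N + 3)) = -(N + (3 + N))/(5*(3 + N)) = -(3 + 2*N)/(5*(3 + N)))
s*k(Q(y)*(3 + 3)) = -51*(-3 - 2*(-8 + 2*(¾))*(3 + 3))/(5*(3 + (-8 + 2*(¾))*(3 + 3))) = -51*(-3 - 2*(-8 + 3/2)*6)/(5*(3 + (-8 + 3/2)*6)) = -51*(-3 - (-13)*6)/(5*(3 - 13/2*6)) = -51*(-3 - 2*(-39))/(5*(3 - 39)) = -51*(-3 + 78)/(5*(-36)) = -51*(-1)*75/(5*36) = -51*(-5/12) = 85/4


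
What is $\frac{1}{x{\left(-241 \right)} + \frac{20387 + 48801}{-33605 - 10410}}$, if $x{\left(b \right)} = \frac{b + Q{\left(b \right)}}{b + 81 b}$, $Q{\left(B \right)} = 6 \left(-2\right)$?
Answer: $- \frac{869824430}{1356157461} \approx -0.64139$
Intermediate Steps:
$Q{\left(B \right)} = -12$
$x{\left(b \right)} = \frac{-12 + b}{82 b}$ ($x{\left(b \right)} = \frac{b - 12}{b + 81 b} = \frac{-12 + b}{82 b}$)
$\frac{1}{x{\left(-241 \right)} + \frac{20387 + 48801}{-33605 - 10410}} = \frac{1}{\frac{-12 - 241}{82 \left(-241\right)} + \frac{20387 + 48801}{-33605 - 10410}} = \frac{1}{\frac{1}{82} \left(- \frac{1}{241}\right) \left(-253\right) + \frac{69188}{-44015}} = \frac{1}{\frac{253}{19762} + 69188 \left(- \frac{1}{44015}\right)} = \frac{1}{\frac{253}{19762} - \frac{69188}{44015}} = \frac{1}{- \frac{1356157461}{869824430}} = - \frac{869824430}{1356157461}$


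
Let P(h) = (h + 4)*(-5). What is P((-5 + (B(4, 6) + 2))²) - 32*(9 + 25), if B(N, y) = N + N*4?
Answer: -2553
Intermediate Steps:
B(N, y) = 5*N (B(N, y) = N + 4*N = 5*N)
P(h) = -20 - 5*h (P(h) = (4 + h)*(-5) = -20 - 5*h)
P((-5 + (B(4, 6) + 2))²) - 32*(9 + 25) = (-20 - 5*(-5 + (5*4 + 2))²) - 32*(9 + 25) = (-20 - 5*(-5 + (20 + 2))²) - 32*34 = (-20 - 5*(-5 + 22)²) - 1088 = (-20 - 5*17²) - 1088 = (-20 - 5*289) - 1088 = (-20 - 1445) - 1088 = -1465 - 1088 = -2553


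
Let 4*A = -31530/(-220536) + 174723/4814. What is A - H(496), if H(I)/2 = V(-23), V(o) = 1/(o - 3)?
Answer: 42262091795/4600527984 ≈ 9.1864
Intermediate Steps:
V(o) = 1/(-3 + o)
A = 3223708079/353886768 (A = (-31530/(-220536) + 174723/4814)/4 = (-31530*(-1/220536) + 174723*(1/4814))/4 = (5255/36756 + 174723/4814)/4 = (1/4)*(3223708079/88471692) = 3223708079/353886768 ≈ 9.1094)
H(I) = -1/13 (H(I) = 2/(-3 - 23) = 2/(-26) = 2*(-1/26) = -1/13)
A - H(496) = 3223708079/353886768 - 1*(-1/13) = 3223708079/353886768 + 1/13 = 42262091795/4600527984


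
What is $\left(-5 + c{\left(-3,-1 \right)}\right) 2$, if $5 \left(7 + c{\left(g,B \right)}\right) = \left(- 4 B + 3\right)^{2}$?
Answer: $- \frac{22}{5} \approx -4.4$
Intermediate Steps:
$c{\left(g,B \right)} = -7 + \frac{\left(3 - 4 B\right)^{2}}{5}$ ($c{\left(g,B \right)} = -7 + \frac{\left(- 4 B + 3\right)^{2}}{5} = -7 + \frac{\left(3 - 4 B\right)^{2}}{5}$)
$\left(-5 + c{\left(-3,-1 \right)}\right) 2 = \left(-5 - \left(7 - \frac{\left(-3 + 4 \left(-1\right)\right)^{2}}{5}\right)\right) 2 = \left(-5 - \left(7 - \frac{\left(-3 - 4\right)^{2}}{5}\right)\right) 2 = \left(-5 - \left(7 - \frac{\left(-7\right)^{2}}{5}\right)\right) 2 = \left(-5 + \left(-7 + \frac{1}{5} \cdot 49\right)\right) 2 = \left(-5 + \left(-7 + \frac{49}{5}\right)\right) 2 = \left(-5 + \frac{14}{5}\right) 2 = \left(- \frac{11}{5}\right) 2 = - \frac{22}{5}$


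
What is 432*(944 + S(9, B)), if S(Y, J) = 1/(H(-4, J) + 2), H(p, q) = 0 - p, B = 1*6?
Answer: 407880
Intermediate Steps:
B = 6
H(p, q) = -p
S(Y, J) = ⅙ (S(Y, J) = 1/(-1*(-4) + 2) = 1/(4 + 2) = 1/6 = ⅙)
432*(944 + S(9, B)) = 432*(944 + ⅙) = 432*(5665/6) = 407880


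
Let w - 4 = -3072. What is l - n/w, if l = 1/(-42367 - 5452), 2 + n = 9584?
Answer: 229099295/73354346 ≈ 3.1232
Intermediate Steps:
n = 9582 (n = -2 + 9584 = 9582)
w = -3068 (w = 4 - 3072 = -3068)
l = -1/47819 (l = 1/(-47819) = -1/47819 ≈ -2.0912e-5)
l - n/w = -1/47819 - 9582/(-3068) = -1/47819 - 9582*(-1)/3068 = -1/47819 - 1*(-4791/1534) = -1/47819 + 4791/1534 = 229099295/73354346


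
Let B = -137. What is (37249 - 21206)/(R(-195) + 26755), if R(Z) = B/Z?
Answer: 3128385/5217362 ≈ 0.59961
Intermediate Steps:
R(Z) = -137/Z
(37249 - 21206)/(R(-195) + 26755) = (37249 - 21206)/(-137/(-195) + 26755) = 16043/(-137*(-1/195) + 26755) = 16043/(137/195 + 26755) = 16043/(5217362/195) = 16043*(195/5217362) = 3128385/5217362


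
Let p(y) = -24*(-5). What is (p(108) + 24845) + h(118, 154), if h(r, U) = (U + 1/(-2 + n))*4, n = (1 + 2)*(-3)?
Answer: 281387/11 ≈ 25581.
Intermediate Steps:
n = -9 (n = 3*(-3) = -9)
p(y) = 120
h(r, U) = -4/11 + 4*U (h(r, U) = (U + 1/(-2 - 9))*4 = (U + 1/(-11))*4 = (U - 1/11)*4 = (-1/11 + U)*4 = -4/11 + 4*U)
(p(108) + 24845) + h(118, 154) = (120 + 24845) + (-4/11 + 4*154) = 24965 + (-4/11 + 616) = 24965 + 6772/11 = 281387/11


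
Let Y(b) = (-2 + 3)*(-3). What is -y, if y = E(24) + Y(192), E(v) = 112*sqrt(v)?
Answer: 3 - 224*sqrt(6) ≈ -545.69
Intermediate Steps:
Y(b) = -3 (Y(b) = 1*(-3) = -3)
y = -3 + 224*sqrt(6) (y = 112*sqrt(24) - 3 = 112*(2*sqrt(6)) - 3 = 224*sqrt(6) - 3 = -3 + 224*sqrt(6) ≈ 545.69)
-y = -(-3 + 224*sqrt(6)) = 3 - 224*sqrt(6)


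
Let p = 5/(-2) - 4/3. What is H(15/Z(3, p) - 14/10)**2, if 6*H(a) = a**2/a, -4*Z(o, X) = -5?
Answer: 2809/900 ≈ 3.1211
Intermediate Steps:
p = -23/6 (p = 5*(-1/2) - 4*1/3 = -5/2 - 4/3 = -23/6 ≈ -3.8333)
Z(o, X) = 5/4 (Z(o, X) = -1/4*(-5) = 5/4)
H(a) = a/6 (H(a) = (a**2/a)/6 = a/6)
H(15/Z(3, p) - 14/10)**2 = ((15/(5/4) - 14/10)/6)**2 = ((15*(4/5) - 14*1/10)/6)**2 = ((12 - 7/5)/6)**2 = ((1/6)*(53/5))**2 = (53/30)**2 = 2809/900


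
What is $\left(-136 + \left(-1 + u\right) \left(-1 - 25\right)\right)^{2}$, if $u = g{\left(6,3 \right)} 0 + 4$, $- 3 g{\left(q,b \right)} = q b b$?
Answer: $45796$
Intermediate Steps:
$g{\left(q,b \right)} = - \frac{q b^{2}}{3}$ ($g{\left(q,b \right)} = - \frac{q b b}{3} = - \frac{b q b}{3} = - \frac{q b^{2}}{3}$)
$u = 4$ ($u = \left(- \frac{1}{3}\right) 6 \cdot 3^{2} \cdot 0 + 4 = \left(- \frac{1}{3}\right) 6 \cdot 9 \cdot 0 + 4 = \left(-18\right) 0 + 4 = 0 + 4 = 4$)
$\left(-136 + \left(-1 + u\right) \left(-1 - 25\right)\right)^{2} = \left(-136 + \left(-1 + 4\right) \left(-1 - 25\right)\right)^{2} = \left(-136 + 3 \left(-1 - 25\right)\right)^{2} = \left(-136 + 3 \left(-26\right)\right)^{2} = \left(-136 - 78\right)^{2} = \left(-214\right)^{2} = 45796$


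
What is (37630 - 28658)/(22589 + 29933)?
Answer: 4486/26261 ≈ 0.17082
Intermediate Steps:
(37630 - 28658)/(22589 + 29933) = 8972/52522 = 8972*(1/52522) = 4486/26261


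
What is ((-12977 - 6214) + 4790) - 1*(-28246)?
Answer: 13845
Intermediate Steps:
((-12977 - 6214) + 4790) - 1*(-28246) = (-19191 + 4790) + 28246 = -14401 + 28246 = 13845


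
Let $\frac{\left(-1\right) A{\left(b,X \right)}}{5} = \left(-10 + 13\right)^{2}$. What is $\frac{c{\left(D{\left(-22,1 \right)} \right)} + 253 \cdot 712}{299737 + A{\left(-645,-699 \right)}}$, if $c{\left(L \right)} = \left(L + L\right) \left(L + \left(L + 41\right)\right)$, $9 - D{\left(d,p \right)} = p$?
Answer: $\frac{45262}{74923} \approx 0.60411$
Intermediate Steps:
$D{\left(d,p \right)} = 9 - p$
$A{\left(b,X \right)} = -45$ ($A{\left(b,X \right)} = - 5 \left(-10 + 13\right)^{2} = - 5 \cdot 3^{2} = \left(-5\right) 9 = -45$)
$c{\left(L \right)} = 2 L \left(41 + 2 L\right)$ ($c{\left(L \right)} = 2 L \left(L + \left(41 + L\right)\right) = 2 L \left(41 + 2 L\right)$)
$\frac{c{\left(D{\left(-22,1 \right)} \right)} + 253 \cdot 712}{299737 + A{\left(-645,-699 \right)}} = \frac{2 \left(9 - 1\right) \left(41 + 2 \left(9 - 1\right)\right) + 253 \cdot 712}{299737 - 45} = \frac{2 \left(9 - 1\right) \left(41 + 2 \left(9 - 1\right)\right) + 180136}{299692} = \left(2 \cdot 8 \left(41 + 2 \cdot 8\right) + 180136\right) \frac{1}{299692} = \left(2 \cdot 8 \left(41 + 16\right) + 180136\right) \frac{1}{299692} = \left(2 \cdot 8 \cdot 57 + 180136\right) \frac{1}{299692} = \left(912 + 180136\right) \frac{1}{299692} = 181048 \cdot \frac{1}{299692} = \frac{45262}{74923}$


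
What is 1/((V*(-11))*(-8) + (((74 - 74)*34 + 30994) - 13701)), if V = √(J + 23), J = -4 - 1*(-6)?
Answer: 1/17733 ≈ 5.6392e-5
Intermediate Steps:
J = 2 (J = -4 + 6 = 2)
V = 5 (V = √(2 + 23) = √25 = 5)
1/((V*(-11))*(-8) + (((74 - 74)*34 + 30994) - 13701)) = 1/((5*(-11))*(-8) + (((74 - 74)*34 + 30994) - 13701)) = 1/(-55*(-8) + ((0*34 + 30994) - 13701)) = 1/(440 + ((0 + 30994) - 13701)) = 1/(440 + (30994 - 13701)) = 1/(440 + 17293) = 1/17733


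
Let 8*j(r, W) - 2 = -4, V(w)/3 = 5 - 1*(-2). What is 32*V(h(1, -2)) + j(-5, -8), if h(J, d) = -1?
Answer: 2687/4 ≈ 671.75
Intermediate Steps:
V(w) = 21 (V(w) = 3*(5 - 1*(-2)) = 3*(5 + 2) = 3*7 = 21)
j(r, W) = -1/4 (j(r, W) = 1/4 + (1/8)*(-4) = 1/4 - 1/2 = -1/4)
32*V(h(1, -2)) + j(-5, -8) = 32*21 - 1/4 = 672 - 1/4 = 2687/4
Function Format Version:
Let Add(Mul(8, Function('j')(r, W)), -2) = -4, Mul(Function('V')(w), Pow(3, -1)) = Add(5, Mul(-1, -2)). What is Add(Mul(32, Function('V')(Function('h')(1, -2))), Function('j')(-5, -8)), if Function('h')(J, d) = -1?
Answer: Rational(2687, 4) ≈ 671.75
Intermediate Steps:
Function('V')(w) = 21 (Function('V')(w) = Mul(3, Add(5, Mul(-1, -2))) = Mul(3, Add(5, 2)) = Mul(3, 7) = 21)
Function('j')(r, W) = Rational(-1, 4) (Function('j')(r, W) = Add(Rational(1, 4), Mul(Rational(1, 8), -4)) = Add(Rational(1, 4), Rational(-1, 2)) = Rational(-1, 4))
Add(Mul(32, Function('V')(Function('h')(1, -2))), Function('j')(-5, -8)) = Add(Mul(32, 21), Rational(-1, 4)) = Add(672, Rational(-1, 4)) = Rational(2687, 4)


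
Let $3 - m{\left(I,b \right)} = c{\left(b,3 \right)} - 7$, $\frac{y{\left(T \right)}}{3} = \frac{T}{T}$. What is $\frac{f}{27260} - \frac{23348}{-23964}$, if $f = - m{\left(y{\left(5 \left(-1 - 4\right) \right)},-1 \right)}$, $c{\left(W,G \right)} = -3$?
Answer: $\frac{159038737}{163314660} \approx 0.97382$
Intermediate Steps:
$y{\left(T \right)} = 3$ ($y{\left(T \right)} = 3 \frac{T}{T} = 3 \cdot 1 = 3$)
$m{\left(I,b \right)} = 13$ ($m{\left(I,b \right)} = 3 - \left(-3 - 7\right) = 3 - -10 = 3 + 10 = 13$)
$f = -13$ ($f = \left(-1\right) 13 = -13$)
$\frac{f}{27260} - \frac{23348}{-23964} = - \frac{13}{27260} - \frac{23348}{-23964} = \left(-13\right) \frac{1}{27260} - - \frac{5837}{5991} = - \frac{13}{27260} + \frac{5837}{5991} = \frac{159038737}{163314660}$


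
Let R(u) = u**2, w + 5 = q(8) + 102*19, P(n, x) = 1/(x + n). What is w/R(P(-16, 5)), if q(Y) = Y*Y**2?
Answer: 295845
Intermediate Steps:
P(n, x) = 1/(n + x)
q(Y) = Y**3
w = 2445 (w = -5 + (8**3 + 102*19) = -5 + (512 + 1938) = -5 + 2450 = 2445)
w/R(P(-16, 5)) = 2445/((1/(-16 + 5))**2) = 2445/((1/(-11))**2) = 2445/((-1/11)**2) = 2445/(1/121) = 2445*121 = 295845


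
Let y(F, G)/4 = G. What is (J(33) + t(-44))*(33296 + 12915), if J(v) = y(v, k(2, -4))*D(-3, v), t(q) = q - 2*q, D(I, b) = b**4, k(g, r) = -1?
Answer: -219208348040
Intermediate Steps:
y(F, G) = 4*G
t(q) = -q
J(v) = -4*v**4 (J(v) = (4*(-1))*v**4 = -4*v**4)
(J(33) + t(-44))*(33296 + 12915) = (-4*33**4 - 1*(-44))*(33296 + 12915) = (-4*1185921 + 44)*46211 = (-4743684 + 44)*46211 = -4743640*46211 = -219208348040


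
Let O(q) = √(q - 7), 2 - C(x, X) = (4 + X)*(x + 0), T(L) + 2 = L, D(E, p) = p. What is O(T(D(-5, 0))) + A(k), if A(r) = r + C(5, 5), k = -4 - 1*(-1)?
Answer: -46 + 3*I ≈ -46.0 + 3.0*I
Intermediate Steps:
T(L) = -2 + L
C(x, X) = 2 - x*(4 + X) (C(x, X) = 2 - (4 + X)*(x + 0) = 2 - (4 + X)*x = 2 - x*(4 + X))
O(q) = √(-7 + q)
k = -3 (k = -4 + 1 = -3)
A(r) = -43 + r (A(r) = r + (2 - 4*5 - 1*5*5) = r + (2 - 20 - 25) = r - 43 = -43 + r)
O(T(D(-5, 0))) + A(k) = √(-7 + (-2 + 0)) + (-43 - 3) = √(-7 - 2) - 46 = √(-9) - 46 = 3*I - 46 = -46 + 3*I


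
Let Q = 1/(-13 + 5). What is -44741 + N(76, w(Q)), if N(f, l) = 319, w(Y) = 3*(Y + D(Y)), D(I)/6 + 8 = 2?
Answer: -44422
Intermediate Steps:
Q = -⅛ (Q = 1/(-8) = -⅛ ≈ -0.12500)
D(I) = -36 (D(I) = -48 + 6*2 = -48 + 12 = -36)
w(Y) = -108 + 3*Y (w(Y) = 3*(Y - 36) = 3*(-36 + Y) = -108 + 3*Y)
-44741 + N(76, w(Q)) = -44741 + 319 = -44422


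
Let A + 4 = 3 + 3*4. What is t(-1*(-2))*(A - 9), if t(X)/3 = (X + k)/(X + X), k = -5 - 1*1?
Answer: -6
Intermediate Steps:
k = -6 (k = -5 - 1 = -6)
t(X) = 3*(-6 + X)/(2*X) (t(X) = 3*((X - 6)/(X + X)) = 3*((-6 + X)/((2*X))) = 3*((-6 + X)*(1/(2*X))) = 3*((-6 + X)/(2*X)) = 3*(-6 + X)/(2*X))
A = 11 (A = -4 + (3 + 3*4) = -4 + (3 + 12) = -4 + 15 = 11)
t(-1*(-2))*(A - 9) = (3/2 - 9/((-1*(-2))))*(11 - 9) = (3/2 - 9/2)*2 = -3*2 = -6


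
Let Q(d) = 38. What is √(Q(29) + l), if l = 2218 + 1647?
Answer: √3903 ≈ 62.474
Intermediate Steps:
l = 3865
√(Q(29) + l) = √(38 + 3865) = √3903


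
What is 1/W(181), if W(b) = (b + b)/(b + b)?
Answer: 1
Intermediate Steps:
W(b) = 1 (W(b) = (2*b)/((2*b)) = (2*b)*(1/(2*b)) = 1)
1/W(181) = 1/1 = 1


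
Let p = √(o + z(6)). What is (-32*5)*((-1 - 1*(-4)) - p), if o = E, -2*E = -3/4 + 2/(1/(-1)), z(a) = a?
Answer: -480 + 40*√118 ≈ -45.489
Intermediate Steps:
E = 11/8 (E = -(-3/4 + 2/(1/(-1)))/2 = -(-3*¼ + 2/(-1))/2 = -(-¾ + 2*(-1))/2 = -(-¾ - 2)/2 = -½*(-11/4) = 11/8 ≈ 1.3750)
o = 11/8 ≈ 1.3750
p = √118/4 (p = √(11/8 + 6) = √(59/8) = √118/4 ≈ 2.7157)
(-32*5)*((-1 - 1*(-4)) - p) = (-32*5)*((-1 - 1*(-4)) - √118/4) = -160*((-1 + 4) - √118/4) = -160*(3 - √118/4) = -480 + 40*√118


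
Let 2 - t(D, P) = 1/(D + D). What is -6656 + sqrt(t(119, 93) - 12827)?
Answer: -6656 + I*sqrt(726459538)/238 ≈ -6656.0 + 113.25*I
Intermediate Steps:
t(D, P) = 2 - 1/(2*D) (t(D, P) = 2 - 1/(D + D) = 2 - 1/(2*D))
-6656 + sqrt(t(119, 93) - 12827) = -6656 + sqrt((2 - 1/2/119) - 12827) = -6656 + sqrt((2 - 1/2*1/119) - 12827) = -6656 + sqrt((2 - 1/238) - 12827) = -6656 + sqrt(475/238 - 12827) = -6656 + sqrt(-3052351/238) = -6656 + I*sqrt(726459538)/238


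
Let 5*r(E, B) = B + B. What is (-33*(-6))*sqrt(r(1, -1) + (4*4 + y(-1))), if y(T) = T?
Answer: 198*sqrt(365)/5 ≈ 756.56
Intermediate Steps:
r(E, B) = 2*B/5 (r(E, B) = (B + B)/5 = (2*B)/5 = 2*B/5)
(-33*(-6))*sqrt(r(1, -1) + (4*4 + y(-1))) = (-33*(-6))*sqrt((2/5)*(-1) + (4*4 - 1)) = 198*sqrt(-2/5 + (16 - 1)) = 198*sqrt(-2/5 + 15) = 198*sqrt(73/5) = 198*(sqrt(365)/5) = 198*sqrt(365)/5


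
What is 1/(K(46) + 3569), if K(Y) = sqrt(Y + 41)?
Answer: 3569/12737674 - sqrt(87)/12737674 ≈ 0.00027946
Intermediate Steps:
K(Y) = sqrt(41 + Y)
1/(K(46) + 3569) = 1/(sqrt(41 + 46) + 3569) = 1/(sqrt(87) + 3569) = 1/(3569 + sqrt(87))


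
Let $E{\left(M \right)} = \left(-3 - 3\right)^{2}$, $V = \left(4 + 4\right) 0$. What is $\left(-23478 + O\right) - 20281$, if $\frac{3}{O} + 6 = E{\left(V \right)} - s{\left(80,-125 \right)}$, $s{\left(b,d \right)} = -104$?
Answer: $- \frac{5863703}{134} \approx -43759.0$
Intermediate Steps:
$V = 0$ ($V = 8 \cdot 0 = 0$)
$E{\left(M \right)} = 36$ ($E{\left(M \right)} = \left(-6\right)^{2} = 36$)
$O = \frac{3}{134}$ ($O = \frac{3}{-6 + \left(36 - -104\right)} = \frac{3}{-6 + \left(36 + 104\right)} = \frac{3}{-6 + 140} = \frac{3}{134} \approx 0.022388$)
$\left(-23478 + O\right) - 20281 = \left(-23478 + \frac{3}{134}\right) - 20281 = - \frac{3146049}{134} - 20281 = - \frac{5863703}{134}$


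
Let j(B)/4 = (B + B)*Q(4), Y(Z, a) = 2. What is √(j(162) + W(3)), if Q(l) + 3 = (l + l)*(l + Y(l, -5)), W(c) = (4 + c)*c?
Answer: √58341 ≈ 241.54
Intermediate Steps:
W(c) = c*(4 + c)
Q(l) = -3 + 2*l*(2 + l) (Q(l) = -3 + (l + l)*(l + 2) = -3 + (2*l)*(2 + l) = -3 + 2*l*(2 + l))
j(B) = 360*B (j(B) = 4*((B + B)*(-3 + 2*4² + 4*4)) = 4*((2*B)*(-3 + 2*16 + 16)) = 4*((2*B)*(-3 + 32 + 16)) = 4*((2*B)*45) = 4*(90*B) = 360*B)
√(j(162) + W(3)) = √(360*162 + 3*(4 + 3)) = √(58320 + 3*7) = √(58320 + 21) = √58341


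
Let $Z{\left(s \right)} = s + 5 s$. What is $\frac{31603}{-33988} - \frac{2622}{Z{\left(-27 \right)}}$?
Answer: $\frac{13999475}{917676} \approx 15.255$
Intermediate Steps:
$Z{\left(s \right)} = 6 s$
$\frac{31603}{-33988} - \frac{2622}{Z{\left(-27 \right)}} = \frac{31603}{-33988} - \frac{2622}{6 \left(-27\right)} = 31603 \left(- \frac{1}{33988}\right) - \frac{2622}{-162} = - \frac{31603}{33988} - - \frac{437}{27} = - \frac{31603}{33988} + \frac{437}{27} = \frac{13999475}{917676}$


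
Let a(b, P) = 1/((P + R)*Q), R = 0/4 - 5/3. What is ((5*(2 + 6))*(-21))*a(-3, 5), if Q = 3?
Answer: -84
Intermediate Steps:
R = -5/3 (R = 0*(1/4) - 5*1/3 = 0 - 5/3 = -5/3 ≈ -1.6667)
a(b, P) = 1/(3*(-5/3 + P)) (a(b, P) = 1/((P - 5/3)*3) = (1/3)/(-5/3 + P) = 1/(3*(-5/3 + P)))
((5*(2 + 6))*(-21))*a(-3, 5) = ((5*(2 + 6))*(-21))/(-5 + 3*5) = ((5*8)*(-21))/(-5 + 15) = (40*(-21))/10 = -840*1/10 = -84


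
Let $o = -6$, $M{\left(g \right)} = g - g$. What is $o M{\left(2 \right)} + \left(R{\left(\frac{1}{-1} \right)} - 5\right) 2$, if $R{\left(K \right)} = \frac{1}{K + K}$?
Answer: $-11$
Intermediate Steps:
$M{\left(g \right)} = 0$
$R{\left(K \right)} = \frac{1}{2 K}$
$o M{\left(2 \right)} + \left(R{\left(\frac{1}{-1} \right)} - 5\right) 2 = \left(-6\right) 0 + \left(\frac{1}{2 \frac{1}{-1}} - 5\right) 2 = 0 + \left(\frac{1}{2 \left(-1\right)} - 5\right) 2 = 0 + \left(\frac{1}{2} \left(-1\right) - 5\right) 2 = 0 + \left(- \frac{1}{2} - 5\right) 2 = 0 - 11 = -11$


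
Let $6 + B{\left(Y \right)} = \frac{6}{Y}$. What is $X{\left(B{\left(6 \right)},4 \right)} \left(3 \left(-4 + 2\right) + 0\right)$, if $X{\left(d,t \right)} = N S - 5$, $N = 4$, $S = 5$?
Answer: $-90$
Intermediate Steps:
$B{\left(Y \right)} = -6 + \frac{6}{Y}$
$X{\left(d,t \right)} = 15$ ($X{\left(d,t \right)} = 4 \cdot 5 - 5 = 20 - 5 = 15$)
$X{\left(B{\left(6 \right)},4 \right)} \left(3 \left(-4 + 2\right) + 0\right) = 15 \left(3 \left(-4 + 2\right) + 0\right) = 15 \left(3 \left(-2\right) + 0\right) = 15 \left(-6 + 0\right) = 15 \left(-6\right) = -90$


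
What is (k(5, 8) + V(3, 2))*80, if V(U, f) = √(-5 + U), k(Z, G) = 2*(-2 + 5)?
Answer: 480 + 80*I*√2 ≈ 480.0 + 113.14*I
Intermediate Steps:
k(Z, G) = 6 (k(Z, G) = 2*3 = 6)
(k(5, 8) + V(3, 2))*80 = (6 + √(-5 + 3))*80 = (6 + √(-2))*80 = (6 + I*√2)*80 = 480 + 80*I*√2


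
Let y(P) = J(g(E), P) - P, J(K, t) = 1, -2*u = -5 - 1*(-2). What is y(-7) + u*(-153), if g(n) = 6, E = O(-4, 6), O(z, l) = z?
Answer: -443/2 ≈ -221.50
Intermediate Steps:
u = 3/2 (u = -(-5 - 1*(-2))/2 = -(-5 + 2)/2 = -½*(-3) = 3/2 ≈ 1.5000)
E = -4
y(P) = 1 - P
y(-7) + u*(-153) = (1 - 1*(-7)) + (3/2)*(-153) = (1 + 7) - 459/2 = 8 - 459/2 = -443/2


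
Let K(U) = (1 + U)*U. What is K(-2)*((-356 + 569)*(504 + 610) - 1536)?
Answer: 471492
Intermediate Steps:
K(U) = U*(1 + U)
K(-2)*((-356 + 569)*(504 + 610) - 1536) = (-2*(1 - 2))*((-356 + 569)*(504 + 610) - 1536) = (-2*(-1))*(213*1114 - 1536) = 2*(237282 - 1536) = 2*235746 = 471492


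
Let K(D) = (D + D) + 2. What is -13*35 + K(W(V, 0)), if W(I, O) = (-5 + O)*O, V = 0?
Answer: -453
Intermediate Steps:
W(I, O) = O*(-5 + O)
K(D) = 2 + 2*D (K(D) = 2*D + 2 = 2 + 2*D)
-13*35 + K(W(V, 0)) = -13*35 + (2 + 2*(0*(-5 + 0))) = -455 + (2 + 2*(0*(-5))) = -455 + (2 + 2*0) = -455 + (2 + 0) = -455 + 2 = -453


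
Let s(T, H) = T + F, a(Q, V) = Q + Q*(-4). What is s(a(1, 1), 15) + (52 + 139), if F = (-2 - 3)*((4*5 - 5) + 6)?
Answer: 83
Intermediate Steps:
a(Q, V) = -3*Q (a(Q, V) = Q - 4*Q = -3*Q)
F = -105 (F = -5*((20 - 5) + 6) = -5*(15 + 6) = -5*21 = -105)
s(T, H) = -105 + T (s(T, H) = T - 105 = -105 + T)
s(a(1, 1), 15) + (52 + 139) = (-105 - 3*1) + (52 + 139) = (-105 - 3) + 191 = -108 + 191 = 83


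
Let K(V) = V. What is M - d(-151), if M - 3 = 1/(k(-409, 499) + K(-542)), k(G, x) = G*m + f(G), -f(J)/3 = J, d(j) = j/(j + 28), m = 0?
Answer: 149453/84255 ≈ 1.7738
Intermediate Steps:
d(j) = j/(28 + j)
f(J) = -3*J
k(G, x) = -3*G (k(G, x) = G*0 - 3*G = 0 - 3*G = -3*G)
M = 2056/685 (M = 3 + 1/(-3*(-409) - 542) = 3 + 1/(1227 - 542) = 3 + 1/685 = 2056/685 ≈ 3.0015)
M - d(-151) = 2056/685 - (-151)/(28 - 151) = 2056/685 - (-151)/(-123) = 2056/685 - (-151)*(-1)/123 = 2056/685 - 1*151/123 = 2056/685 - 151/123 = 149453/84255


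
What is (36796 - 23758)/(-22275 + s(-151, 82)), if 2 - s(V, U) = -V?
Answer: -6519/11212 ≈ -0.58143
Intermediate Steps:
s(V, U) = 2 + V (s(V, U) = 2 - (-1)*V = 2 + V)
(36796 - 23758)/(-22275 + s(-151, 82)) = (36796 - 23758)/(-22275 + (2 - 151)) = 13038/(-22275 - 149) = 13038/(-22424) = 13038*(-1/22424) = -6519/11212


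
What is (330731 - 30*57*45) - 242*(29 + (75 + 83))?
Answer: 208527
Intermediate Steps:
(330731 - 30*57*45) - 242*(29 + (75 + 83)) = (330731 - 1710*45) - 242*(29 + 158) = (330731 - 76950) - 242*187 = 253781 - 45254 = 208527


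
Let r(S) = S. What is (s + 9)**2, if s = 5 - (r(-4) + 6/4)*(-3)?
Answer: 169/4 ≈ 42.250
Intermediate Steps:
s = -5/2 (s = 5 - (-4 + 6/4)*(-3) = 5 - (-4 + 6*(1/4))*(-3) = 5 - (-4 + 3/2)*(-3) = 5 - (-5)*(-3)/2 = 5 - 1*15/2 = 5 - 15/2 = -5/2 ≈ -2.5000)
(s + 9)**2 = (-5/2 + 9)**2 = (13/2)**2 = 169/4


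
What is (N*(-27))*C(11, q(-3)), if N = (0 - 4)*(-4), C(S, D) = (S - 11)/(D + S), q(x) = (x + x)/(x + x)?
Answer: 0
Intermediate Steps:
q(x) = 1 (q(x) = (2*x)/((2*x)) = (2*x)*(1/(2*x)) = 1)
C(S, D) = (-11 + S)/(D + S)
N = 16 (N = -4*(-4) = 16)
(N*(-27))*C(11, q(-3)) = (16*(-27))*((-11 + 11)/(1 + 11)) = -432*0/12 = -36*0 = -432*0 = 0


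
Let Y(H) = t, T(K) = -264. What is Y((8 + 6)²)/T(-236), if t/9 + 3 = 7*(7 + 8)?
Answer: -153/44 ≈ -3.4773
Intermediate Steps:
t = 918 (t = -27 + 9*(7*(7 + 8)) = -27 + 9*(7*15) = -27 + 9*105 = -27 + 945 = 918)
Y(H) = 918
Y((8 + 6)²)/T(-236) = 918/(-264) = 918*(-1/264) = -153/44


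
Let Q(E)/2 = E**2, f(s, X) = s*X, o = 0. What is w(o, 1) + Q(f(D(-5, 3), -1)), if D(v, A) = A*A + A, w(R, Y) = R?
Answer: 288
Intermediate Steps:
D(v, A) = A + A**2 (D(v, A) = A**2 + A = A + A**2)
f(s, X) = X*s
Q(E) = 2*E**2
w(o, 1) + Q(f(D(-5, 3), -1)) = 0 + 2*(-3*(1 + 3))**2 = 0 + 2*(-3*4)**2 = 0 + 2*(-1*12)**2 = 0 + 2*(-12)**2 = 0 + 2*144 = 0 + 288 = 288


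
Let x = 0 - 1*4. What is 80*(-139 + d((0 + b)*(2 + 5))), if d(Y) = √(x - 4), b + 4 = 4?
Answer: -11120 + 160*I*√2 ≈ -11120.0 + 226.27*I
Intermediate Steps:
b = 0 (b = -4 + 4 = 0)
x = -4 (x = 0 - 4 = -4)
d(Y) = 2*I*√2 (d(Y) = √(-4 - 4) = √(-8) = 2*I*√2)
80*(-139 + d((0 + b)*(2 + 5))) = 80*(-139 + 2*I*√2) = -11120 + 160*I*√2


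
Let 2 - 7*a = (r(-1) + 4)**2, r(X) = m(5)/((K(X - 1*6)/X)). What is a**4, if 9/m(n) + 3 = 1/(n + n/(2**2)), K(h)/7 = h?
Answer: 710019295126565517408502840413601/51526137727785073671292953977761 ≈ 13.780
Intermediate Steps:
K(h) = 7*h
m(n) = 9/(-3 + 4/(5*n)) (m(n) = 9/(-3 + 1/(n + n/(2**2))) = 9/(-3 + 1/(n + n/4)) = 9/(-3 + 1/(5*n/4)) = 9/(-3 + 4/(5*n)))
r(X) = -225*X/(71*(-42 + 7*X)) (r(X) = (-45*5/(-4 + 15*5))/(((7*(X - 1*6))/X)) = (-45*5/(-4 + 75))/(((7*(X - 6))/X)) = (-45*5/71)/(((7*(-6 + X))/X)) = (-45*5*1/71)/(((-42 + 7*X)/X)) = -225*X/(-42 + 7*X)/71 = -225*X/(71*(-42 + 7*X)))
a = -163236599/84724087 (a = 2/7 - (-225*(-1)/(-2982 + 497*(-1)) + 4)**2/7 = 2/7 - (-225*(-1)/(-2982 - 497) + 4)**2/7 = 2/7 - (-225*(-1)/(-3479) + 4)**2/7 = 2/7 - (-225*(-1)*(-1/3479) + 4)**2/7 = 2/7 - (-225/3479 + 4)**2/7 = 2/7 - (13691/3479)**2/7 = 2/7 - 1/7*187443481/12103441 = 2/7 - 187443481/84724087 = -163236599/84724087 ≈ -1.9267)
a**4 = (-163236599/84724087)**4 = 710019295126565517408502840413601/51526137727785073671292953977761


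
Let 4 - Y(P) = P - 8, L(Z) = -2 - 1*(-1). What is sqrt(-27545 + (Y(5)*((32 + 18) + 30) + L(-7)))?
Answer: I*sqrt(26986) ≈ 164.27*I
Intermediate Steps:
L(Z) = -1 (L(Z) = -2 + 1 = -1)
Y(P) = 12 - P (Y(P) = 4 - (P - 8) = 4 - (-8 + P) = 4 + (8 - P) = 12 - P)
sqrt(-27545 + (Y(5)*((32 + 18) + 30) + L(-7))) = sqrt(-27545 + ((12 - 1*5)*((32 + 18) + 30) - 1)) = sqrt(-27545 + ((12 - 5)*(50 + 30) - 1)) = sqrt(-27545 + (7*80 - 1)) = sqrt(-27545 + (560 - 1)) = sqrt(-27545 + 559) = sqrt(-26986) = I*sqrt(26986)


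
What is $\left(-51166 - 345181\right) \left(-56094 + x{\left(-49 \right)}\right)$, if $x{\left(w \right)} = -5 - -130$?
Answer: $22183145243$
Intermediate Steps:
$x{\left(w \right)} = 125$ ($x{\left(w \right)} = -5 + 130 = 125$)
$\left(-51166 - 345181\right) \left(-56094 + x{\left(-49 \right)}\right) = \left(-51166 - 345181\right) \left(-56094 + 125\right) = \left(-396347\right) \left(-55969\right) = 22183145243$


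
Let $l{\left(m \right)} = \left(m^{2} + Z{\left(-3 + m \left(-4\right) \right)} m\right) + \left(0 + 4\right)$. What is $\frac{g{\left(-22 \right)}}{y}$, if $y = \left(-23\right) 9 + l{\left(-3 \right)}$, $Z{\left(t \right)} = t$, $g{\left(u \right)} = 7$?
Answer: $- \frac{7}{221} \approx -0.031674$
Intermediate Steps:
$l{\left(m \right)} = 4 + m^{2} + m \left(-3 - 4 m\right)$ ($l{\left(m \right)} = \left(m^{2} + \left(-3 + m \left(-4\right)\right) m\right) + \left(0 + 4\right) = \left(m^{2} + \left(-3 - 4 m\right) m\right) + 4 = \left(m^{2} + m \left(-3 - 4 m\right)\right) + 4 = 4 + m^{2} + m \left(-3 - 4 m\right)$)
$y = -221$ ($y = \left(-23\right) 9 - \left(-13 + 27\right) = -207 + \left(4 + 9 - 27\right) = -207 - 14 = -221$)
$\frac{g{\left(-22 \right)}}{y} = \frac{7}{-221} = 7 \left(- \frac{1}{221}\right) = - \frac{7}{221}$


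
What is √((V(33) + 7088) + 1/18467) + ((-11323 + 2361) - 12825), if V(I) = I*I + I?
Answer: -21787 + √2799857049157/18467 ≈ -21696.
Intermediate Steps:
V(I) = I + I² (V(I) = I² + I = I + I²)
√((V(33) + 7088) + 1/18467) + ((-11323 + 2361) - 12825) = √((33*(1 + 33) + 7088) + 1/18467) + ((-11323 + 2361) - 12825) = √((33*34 + 7088) + 1/18467) + (-8962 - 12825) = √((1122 + 7088) + 1/18467) - 21787 = √(8210 + 1/18467) - 21787 = √(151614071/18467) - 21787 = √2799857049157/18467 - 21787 = -21787 + √2799857049157/18467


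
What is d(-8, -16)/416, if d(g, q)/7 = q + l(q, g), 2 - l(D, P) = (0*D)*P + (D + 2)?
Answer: 0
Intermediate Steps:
l(D, P) = -D (l(D, P) = 2 - ((0*D)*P + (D + 2)) = 2 - (0*P + (2 + D)) = 2 - (0 + (2 + D)) = 2 - (2 + D) = 2 + (-2 - D) = -D)
d(g, q) = 0 (d(g, q) = 7*(q - q) = 7*0 = 0)
d(-8, -16)/416 = 0/416 = 0*(1/416) = 0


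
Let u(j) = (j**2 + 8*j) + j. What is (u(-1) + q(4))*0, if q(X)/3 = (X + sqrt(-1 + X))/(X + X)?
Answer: 0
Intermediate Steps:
u(j) = j**2 + 9*j
q(X) = 3*(X + sqrt(-1 + X))/(2*X) (q(X) = 3*((X + sqrt(-1 + X))/(X + X)) = 3*((X + sqrt(-1 + X))/((2*X))) = 3*((X + sqrt(-1 + X))*(1/(2*X))) = 3*((X + sqrt(-1 + X))/(2*X)) = 3*(X + sqrt(-1 + X))/(2*X))
(u(-1) + q(4))*0 = (-(9 - 1) + (3/2)*(4 + sqrt(-1 + 4))/4)*0 = (-1*8 + (3/2)*(1/4)*(4 + sqrt(3)))*0 = (-8 + (3/2 + 3*sqrt(3)/8))*0 = (-13/2 + 3*sqrt(3)/8)*0 = 0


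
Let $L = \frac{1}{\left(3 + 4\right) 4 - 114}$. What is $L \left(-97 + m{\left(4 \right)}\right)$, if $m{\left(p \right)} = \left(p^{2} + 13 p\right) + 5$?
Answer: $\frac{12}{43} \approx 0.27907$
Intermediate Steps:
$m{\left(p \right)} = 5 + p^{2} + 13 p$
$L = - \frac{1}{86}$ ($L = \frac{1}{7 \cdot 4 - 114} = \frac{1}{28 - 114} = \frac{1}{-86} = - \frac{1}{86} \approx -0.011628$)
$L \left(-97 + m{\left(4 \right)}\right) = - \frac{-97 + \left(5 + 4^{2} + 13 \cdot 4\right)}{86} = - \frac{-97 + \left(5 + 16 + 52\right)}{86} = - \frac{-97 + 73}{86} = \left(- \frac{1}{86}\right) \left(-24\right) = \frac{12}{43}$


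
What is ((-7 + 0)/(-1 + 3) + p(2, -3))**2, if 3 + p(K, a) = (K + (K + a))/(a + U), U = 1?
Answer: 49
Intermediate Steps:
p(K, a) = -3 + (a + 2*K)/(1 + a) (p(K, a) = -3 + (K + (K + a))/(a + 1) = -3 + (a + 2*K)/(1 + a))
((-7 + 0)/(-1 + 3) + p(2, -3))**2 = ((-7 + 0)/(-1 + 3) + (-3 - 2*(-3) + 2*2)/(1 - 3))**2 = (-7/2 + (-3 + 6 + 4)/(-2))**2 = (-7*1/2 - 1/2*7)**2 = (-7/2 - 7/2)**2 = (-7)**2 = 49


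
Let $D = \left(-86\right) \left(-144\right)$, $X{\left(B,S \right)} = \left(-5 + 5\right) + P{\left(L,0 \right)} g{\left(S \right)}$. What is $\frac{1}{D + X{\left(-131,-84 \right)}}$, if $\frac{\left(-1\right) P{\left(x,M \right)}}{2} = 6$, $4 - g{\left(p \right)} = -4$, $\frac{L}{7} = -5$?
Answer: $\frac{1}{12288} \approx 8.138 \cdot 10^{-5}$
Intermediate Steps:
$L = -35$ ($L = 7 \left(-5\right) = -35$)
$g{\left(p \right)} = 8$ ($g{\left(p \right)} = 4 - -4 = 4 + 4 = 8$)
$P{\left(x,M \right)} = -12$ ($P{\left(x,M \right)} = \left(-2\right) 6 = -12$)
$X{\left(B,S \right)} = -96$ ($X{\left(B,S \right)} = \left(-5 + 5\right) - 96 = 0 - 96 = -96$)
$D = 12384$
$\frac{1}{D + X{\left(-131,-84 \right)}} = \frac{1}{12384 - 96} = \frac{1}{12288}$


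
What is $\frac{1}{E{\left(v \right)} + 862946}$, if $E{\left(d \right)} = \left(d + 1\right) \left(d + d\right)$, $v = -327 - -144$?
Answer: $\frac{1}{929558} \approx 1.0758 \cdot 10^{-6}$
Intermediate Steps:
$v = -183$ ($v = -327 + 144 = -183$)
$E{\left(d \right)} = 2 d \left(1 + d\right)$ ($E{\left(d \right)} = \left(1 + d\right) 2 d = 2 d \left(1 + d\right)$)
$\frac{1}{E{\left(v \right)} + 862946} = \frac{1}{2 \left(-183\right) \left(1 - 183\right) + 862946} = \frac{1}{2 \left(-183\right) \left(-182\right) + 862946} = \frac{1}{66612 + 862946} = \frac{1}{929558}$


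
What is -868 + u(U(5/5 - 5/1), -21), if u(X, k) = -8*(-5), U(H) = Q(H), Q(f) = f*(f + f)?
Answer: -828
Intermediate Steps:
Q(f) = 2*f² (Q(f) = f*(2*f) = 2*f²)
U(H) = 2*H²
u(X, k) = 40
-868 + u(U(5/5 - 5/1), -21) = -868 + 40 = -828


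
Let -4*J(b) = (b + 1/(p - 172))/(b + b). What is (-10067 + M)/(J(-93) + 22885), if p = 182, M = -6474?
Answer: -17580720/24323353 ≈ -0.72279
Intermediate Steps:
J(b) = -(1/10 + b)/(8*b) (J(b) = -(b + 1/(182 - 172))/(4*(b + b)) = -(b + 1/10)/(4*(2*b)) = -(b + 1/10)*1/(2*b)/4 = -(1/10 + b)*1/(2*b)/4 = -(1/10 + b)/(8*b))
(-10067 + M)/(J(-93) + 22885) = (-10067 - 6474)/((1/80)*(-1 - 10*(-93))/(-93) + 22885) = -16541/((1/80)*(-1/93)*(-1 + 930) + 22885) = -16541/((1/80)*(-1/93)*929 + 22885) = -16541/(-929/7440 + 22885) = -16541/170263471/7440 = -16541*7440/170263471 = -17580720/24323353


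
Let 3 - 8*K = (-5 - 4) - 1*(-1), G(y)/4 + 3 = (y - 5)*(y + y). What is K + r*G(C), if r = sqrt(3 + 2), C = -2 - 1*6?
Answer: 11/8 + 820*sqrt(5) ≈ 1835.0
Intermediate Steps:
C = -8 (C = -2 - 6 = -8)
G(y) = -12 + 8*y*(-5 + y) (G(y) = -12 + 4*((y - 5)*(y + y)) = -12 + 4*((-5 + y)*(2*y)) = -12 + 4*(2*y*(-5 + y)) = -12 + 8*y*(-5 + y))
r = sqrt(5) ≈ 2.2361
K = 11/8 (K = 3/8 - ((-5 - 4) - 1*(-1))/8 = 3/8 - (-9 + 1)/8 = 3/8 - 1/8*(-8) = 3/8 + 1 = 11/8 ≈ 1.3750)
K + r*G(C) = 11/8 + sqrt(5)*(-12 - 40*(-8) + 8*(-8)**2) = 11/8 + sqrt(5)*(-12 + 320 + 8*64) = 11/8 + sqrt(5)*(-12 + 320 + 512) = 11/8 + sqrt(5)*820 = 11/8 + 820*sqrt(5)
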